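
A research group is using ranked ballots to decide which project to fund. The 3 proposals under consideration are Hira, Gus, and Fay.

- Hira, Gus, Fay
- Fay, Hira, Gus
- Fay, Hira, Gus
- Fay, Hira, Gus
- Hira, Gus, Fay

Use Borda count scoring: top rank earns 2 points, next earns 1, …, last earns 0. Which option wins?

Hira

Borda scores:
  Hira: 2 + 1 + 1 + 1 + 2 = 7
  Gus: 1 + 0 + 0 + 0 + 1 = 2
  Fay: 0 + 2 + 2 + 2 + 0 = 6
Hira has the highest total.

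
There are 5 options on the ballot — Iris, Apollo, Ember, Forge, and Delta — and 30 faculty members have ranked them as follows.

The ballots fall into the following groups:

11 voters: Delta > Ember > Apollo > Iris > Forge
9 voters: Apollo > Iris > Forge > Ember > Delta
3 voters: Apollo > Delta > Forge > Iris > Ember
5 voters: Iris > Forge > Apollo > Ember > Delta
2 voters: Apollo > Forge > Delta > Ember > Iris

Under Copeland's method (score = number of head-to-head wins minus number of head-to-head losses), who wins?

Apollo

Pairwise results:
  Iris vs Apollo: Apollo wins 25–5.
  Iris vs Ember: Iris wins 17–13.
  Iris vs Forge: Iris wins 25–5.
  Iris vs Delta: Delta wins 16–14.
  Apollo vs Ember: Apollo wins 19–11.
  Apollo vs Forge: Apollo wins 25–5.
  Apollo vs Delta: Apollo wins 19–11.
  Ember vs Forge: Forge wins 19–11.
  Ember vs Delta: Delta wins 16–14.
  Forge vs Delta: Forge wins 16–14.
Copeland scores (wins − losses):
  Iris: 2 − 2 = 0
  Apollo: 4 − 0 = 4
  Ember: 0 − 4 = -4
  Forge: 2 − 2 = 0
  Delta: 2 − 2 = 0
Apollo has the best Copeland score.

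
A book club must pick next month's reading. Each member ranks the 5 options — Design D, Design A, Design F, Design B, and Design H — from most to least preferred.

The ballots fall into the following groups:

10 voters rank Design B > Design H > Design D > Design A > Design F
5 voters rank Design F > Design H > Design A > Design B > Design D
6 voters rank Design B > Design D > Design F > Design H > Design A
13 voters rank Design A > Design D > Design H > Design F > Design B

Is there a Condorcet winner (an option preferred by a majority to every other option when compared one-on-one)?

No

Head-to-head results (34 voters total):
Design D vs Design A: Design A wins 18–16.
Design D vs Design F: Design D wins 29–5.
Design D vs Design B: Design B wins 21–13.
Design D vs Design H: Design D wins 19–15.
Design A vs Design F: Design A wins 23–11.
Design A vs Design B: Design A wins 18–16.
Design A vs Design H: Design H wins 21–13.
Design F vs Design B: Design F wins 18–16.
Design F vs Design H: Design H wins 23–11.
Design B vs Design H: Design H wins 18–16.
No candidate beats all others: Design D beats Design H beats Design A beats Design D, a majority cycle.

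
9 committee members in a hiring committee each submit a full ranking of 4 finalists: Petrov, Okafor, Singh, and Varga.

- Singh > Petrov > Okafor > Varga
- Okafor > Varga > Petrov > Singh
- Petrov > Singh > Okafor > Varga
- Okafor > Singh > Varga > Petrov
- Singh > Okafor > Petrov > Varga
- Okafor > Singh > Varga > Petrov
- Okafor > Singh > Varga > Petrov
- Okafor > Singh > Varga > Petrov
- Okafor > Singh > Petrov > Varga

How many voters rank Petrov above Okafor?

Ballots ranking Petrov above Okafor: 2.
Ballots ranking Okafor above Petrov: 7.
So 2 of 9 voters prefer Petrov to Okafor.

2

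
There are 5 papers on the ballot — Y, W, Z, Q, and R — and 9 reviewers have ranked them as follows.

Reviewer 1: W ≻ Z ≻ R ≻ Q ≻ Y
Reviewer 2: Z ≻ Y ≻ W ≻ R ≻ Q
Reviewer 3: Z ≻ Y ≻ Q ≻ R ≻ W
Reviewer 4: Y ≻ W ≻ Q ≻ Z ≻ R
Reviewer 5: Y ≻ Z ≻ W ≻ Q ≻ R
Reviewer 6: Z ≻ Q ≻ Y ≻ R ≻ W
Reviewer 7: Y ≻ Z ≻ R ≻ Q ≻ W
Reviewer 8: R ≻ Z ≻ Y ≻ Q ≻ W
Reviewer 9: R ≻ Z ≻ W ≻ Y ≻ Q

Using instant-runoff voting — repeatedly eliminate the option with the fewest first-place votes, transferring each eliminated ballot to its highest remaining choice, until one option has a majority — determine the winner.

Z

Round 1: Y 3, Z 3, R 2, W 1, Q 0. Q has the fewest and is eliminated.
Round 2: Y 3, Z 3, R 2, W 1. W has the fewest and is eliminated.
Round 3: Z 4, Y 3, R 2. R has the fewest and is eliminated.
Round 4: Z 6, Y 3. Z has a majority.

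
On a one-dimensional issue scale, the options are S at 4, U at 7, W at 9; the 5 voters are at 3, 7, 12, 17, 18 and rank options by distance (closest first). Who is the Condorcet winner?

With single-peaked preferences on a line, the Condorcet winner is the candidate closest to the median voter.
The median voter (position 12) is closest to W at 9.
Check: W vs S — voters closer to W: 4 of 5.

W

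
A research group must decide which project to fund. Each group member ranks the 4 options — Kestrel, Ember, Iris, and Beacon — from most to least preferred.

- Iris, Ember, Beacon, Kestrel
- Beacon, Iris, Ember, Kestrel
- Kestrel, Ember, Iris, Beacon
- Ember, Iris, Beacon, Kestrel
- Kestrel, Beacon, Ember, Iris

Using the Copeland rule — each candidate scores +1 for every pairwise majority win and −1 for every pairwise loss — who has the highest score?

Ember

Pairwise results:
  Kestrel vs Ember: Ember wins 3–2.
  Kestrel vs Iris: Iris wins 3–2.
  Kestrel vs Beacon: Beacon wins 3–2.
  Ember vs Iris: Ember wins 3–2.
  Ember vs Beacon: Ember wins 3–2.
  Iris vs Beacon: Iris wins 3–2.
Copeland scores (wins − losses):
  Kestrel: 0 − 3 = -3
  Ember: 3 − 0 = 3
  Iris: 2 − 1 = 1
  Beacon: 1 − 2 = -1
Ember has the best Copeland score.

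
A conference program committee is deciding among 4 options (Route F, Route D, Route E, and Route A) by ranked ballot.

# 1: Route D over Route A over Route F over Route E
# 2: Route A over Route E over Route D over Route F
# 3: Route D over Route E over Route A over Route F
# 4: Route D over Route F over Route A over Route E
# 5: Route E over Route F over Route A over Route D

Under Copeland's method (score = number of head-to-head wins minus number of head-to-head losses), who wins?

Route D

Pairwise results:
  Route F vs Route D: Route D wins 4–1.
  Route F vs Route E: Route E wins 3–2.
  Route F vs Route A: Route A wins 3–2.
  Route D vs Route E: Route D wins 3–2.
  Route D vs Route A: Route D wins 3–2.
  Route E vs Route A: Route A wins 3–2.
Copeland scores (wins − losses):
  Route F: 0 − 3 = -3
  Route D: 3 − 0 = 3
  Route E: 1 − 2 = -1
  Route A: 2 − 1 = 1
Route D has the best Copeland score.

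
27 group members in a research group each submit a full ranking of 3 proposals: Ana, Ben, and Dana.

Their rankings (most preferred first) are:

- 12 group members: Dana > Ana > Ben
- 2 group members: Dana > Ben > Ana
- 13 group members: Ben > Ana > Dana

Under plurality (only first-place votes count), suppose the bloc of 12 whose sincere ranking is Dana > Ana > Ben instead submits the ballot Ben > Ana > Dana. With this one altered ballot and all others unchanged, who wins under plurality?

Ben

First-place totals with the altered ballot: Ana 0, Ben 25, Dana 2.
The switch changes the winner from Dana to Ben.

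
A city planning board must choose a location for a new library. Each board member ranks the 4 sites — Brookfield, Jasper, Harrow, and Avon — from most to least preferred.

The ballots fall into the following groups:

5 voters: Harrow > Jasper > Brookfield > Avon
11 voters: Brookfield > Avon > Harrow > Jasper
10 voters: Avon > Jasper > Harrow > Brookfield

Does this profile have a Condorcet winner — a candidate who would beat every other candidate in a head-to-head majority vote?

No

Head-to-head results (26 voters total):
Brookfield vs Jasper: Jasper wins 15–11.
Brookfield vs Harrow: Harrow wins 15–11.
Brookfield vs Avon: Brookfield wins 16–10.
Jasper vs Harrow: Harrow wins 16–10.
Jasper vs Avon: Avon wins 21–5.
Harrow vs Avon: Avon wins 21–5.
No candidate beats all others: Brookfield beats Avon beats Jasper beats Brookfield, a majority cycle.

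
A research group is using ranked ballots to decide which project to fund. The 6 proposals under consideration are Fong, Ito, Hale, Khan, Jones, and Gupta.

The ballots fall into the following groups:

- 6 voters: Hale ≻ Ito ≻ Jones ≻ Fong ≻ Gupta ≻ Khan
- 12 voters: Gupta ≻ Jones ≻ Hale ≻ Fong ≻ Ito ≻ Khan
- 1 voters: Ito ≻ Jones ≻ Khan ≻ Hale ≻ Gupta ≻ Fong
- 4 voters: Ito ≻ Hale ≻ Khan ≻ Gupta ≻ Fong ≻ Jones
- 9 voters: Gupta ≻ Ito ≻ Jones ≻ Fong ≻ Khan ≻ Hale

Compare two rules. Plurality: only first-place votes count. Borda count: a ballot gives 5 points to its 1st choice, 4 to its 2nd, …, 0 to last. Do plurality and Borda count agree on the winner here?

Yes

Plurality first-place counts: Fong 0, Ito 5, Hale 6, Khan 0, Jones 0, Gupta 21 → Gupta.
Borda totals: Fong 58, Ito 97, Hale 84, Khan 24, Jones 97, Gupta 120 → Gupta.
The two rules agree on Gupta.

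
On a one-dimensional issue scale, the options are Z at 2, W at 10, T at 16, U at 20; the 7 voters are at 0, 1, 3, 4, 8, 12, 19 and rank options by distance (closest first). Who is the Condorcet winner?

With single-peaked preferences on a line, the Condorcet winner is the candidate closest to the median voter.
The median voter (position 4) is closest to Z at 2.
Check: Z vs T — voters closer to Z: 5 of 7.

Z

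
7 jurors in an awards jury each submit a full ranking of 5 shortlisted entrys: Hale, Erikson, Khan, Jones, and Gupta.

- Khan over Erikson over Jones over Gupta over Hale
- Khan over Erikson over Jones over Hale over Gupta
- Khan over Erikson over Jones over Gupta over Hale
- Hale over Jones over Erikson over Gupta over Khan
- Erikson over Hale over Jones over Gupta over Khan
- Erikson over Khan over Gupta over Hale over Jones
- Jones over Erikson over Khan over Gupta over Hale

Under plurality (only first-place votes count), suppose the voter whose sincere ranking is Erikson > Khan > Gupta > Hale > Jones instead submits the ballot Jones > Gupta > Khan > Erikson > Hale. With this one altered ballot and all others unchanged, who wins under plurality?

First-place totals with the altered ballot: Hale 1, Erikson 1, Khan 3, Jones 2, Gupta 0.
The winner is unchanged: still Khan.

Khan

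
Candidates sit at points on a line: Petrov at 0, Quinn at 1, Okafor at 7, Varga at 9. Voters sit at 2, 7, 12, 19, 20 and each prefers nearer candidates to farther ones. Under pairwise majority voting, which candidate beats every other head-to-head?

With single-peaked preferences on a line, the Condorcet winner is the candidate closest to the median voter.
The median voter (position 12) is closest to Varga at 9.
Check: Varga vs Okafor — voters closer to Varga: 3 of 5.

Varga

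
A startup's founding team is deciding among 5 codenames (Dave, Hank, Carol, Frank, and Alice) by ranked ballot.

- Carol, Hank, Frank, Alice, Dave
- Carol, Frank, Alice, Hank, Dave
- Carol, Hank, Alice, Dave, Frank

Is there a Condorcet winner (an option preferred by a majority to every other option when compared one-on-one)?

Yes

Head-to-head results (3 voters total):
Dave vs Hank: Hank wins 3–0.
Dave vs Carol: Carol wins 3–0.
Dave vs Frank: Frank wins 2–1.
Dave vs Alice: Alice wins 3–0.
Hank vs Carol: Carol wins 3–0.
Hank vs Frank: Hank wins 2–1.
Hank vs Alice: Hank wins 2–1.
Carol vs Frank: Carol wins 3–0.
Carol vs Alice: Carol wins 3–0.
Frank vs Alice: Frank wins 2–1.
Carol beats each rival — Dave (3–0), Hank (3–0), Frank (3–0), Alice (3–0) — so Carol is the Condorcet winner.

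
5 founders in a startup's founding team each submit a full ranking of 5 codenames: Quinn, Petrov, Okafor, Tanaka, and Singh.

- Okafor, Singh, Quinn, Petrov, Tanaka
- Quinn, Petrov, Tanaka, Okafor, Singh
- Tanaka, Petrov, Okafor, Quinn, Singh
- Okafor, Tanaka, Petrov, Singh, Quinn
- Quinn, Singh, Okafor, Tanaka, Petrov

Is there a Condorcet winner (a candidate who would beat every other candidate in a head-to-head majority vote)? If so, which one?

Head-to-head results (5 voters total):
Quinn vs Petrov: Quinn wins 3–2.
Quinn vs Okafor: Okafor wins 3–2.
Quinn vs Tanaka: Quinn wins 3–2.
Quinn vs Singh: Quinn wins 3–2.
Petrov vs Okafor: Okafor wins 3–2.
Petrov vs Tanaka: Tanaka wins 3–2.
Petrov vs Singh: Petrov wins 3–2.
Okafor vs Tanaka: Okafor wins 3–2.
Okafor vs Singh: Okafor wins 4–1.
Tanaka vs Singh: Tanaka wins 3–2.
Okafor beats each rival — Quinn (3–2), Petrov (3–2), Tanaka (3–2), Singh (4–1) — so Okafor is the Condorcet winner.

Okafor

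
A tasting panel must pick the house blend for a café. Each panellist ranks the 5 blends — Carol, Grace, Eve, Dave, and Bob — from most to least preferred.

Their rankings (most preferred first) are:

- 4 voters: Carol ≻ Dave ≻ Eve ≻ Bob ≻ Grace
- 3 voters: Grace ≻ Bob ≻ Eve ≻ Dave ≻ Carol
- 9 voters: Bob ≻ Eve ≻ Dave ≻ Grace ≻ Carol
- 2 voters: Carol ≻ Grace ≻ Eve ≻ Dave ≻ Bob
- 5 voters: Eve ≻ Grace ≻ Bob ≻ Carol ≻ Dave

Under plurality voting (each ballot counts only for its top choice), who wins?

First-place vote totals:
  Carol: 6
  Grace: 3
  Eve: 5
  Dave: 0
  Bob: 9
Bob has the most first-place votes.

Bob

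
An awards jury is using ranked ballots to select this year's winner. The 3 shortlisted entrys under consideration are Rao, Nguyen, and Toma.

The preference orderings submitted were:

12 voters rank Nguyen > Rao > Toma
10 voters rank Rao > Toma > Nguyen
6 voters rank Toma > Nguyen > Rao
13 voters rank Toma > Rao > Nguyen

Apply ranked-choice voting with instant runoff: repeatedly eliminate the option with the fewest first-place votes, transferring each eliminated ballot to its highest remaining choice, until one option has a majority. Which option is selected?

Round 1: Toma 19, Nguyen 12, Rao 10. Rao has the fewest and is eliminated.
Round 2: Toma 29, Nguyen 12. Toma has a majority.

Toma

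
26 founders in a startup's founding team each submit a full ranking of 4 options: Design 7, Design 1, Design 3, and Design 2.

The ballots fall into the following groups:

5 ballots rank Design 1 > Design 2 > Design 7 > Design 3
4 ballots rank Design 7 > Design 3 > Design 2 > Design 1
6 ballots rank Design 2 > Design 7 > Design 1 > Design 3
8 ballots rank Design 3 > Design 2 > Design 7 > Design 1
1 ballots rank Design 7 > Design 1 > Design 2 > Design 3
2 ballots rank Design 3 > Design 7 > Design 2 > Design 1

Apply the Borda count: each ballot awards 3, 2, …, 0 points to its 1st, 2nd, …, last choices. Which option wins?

Borda scores:
  Design 7: 5·1 + 4·3 + 6·2 + 8·1 + 3 + 2·2 = 44
  Design 1: 5·3 + 4·0 + 6·1 + 8·0 + 2 + 2·0 = 23
  Design 3: 5·0 + 4·2 + 6·0 + 8·3 + 0 + 2·3 = 38
  Design 2: 5·2 + 4·1 + 6·3 + 8·2 + 1 + 2·1 = 51
Design 2 has the highest total.

Design 2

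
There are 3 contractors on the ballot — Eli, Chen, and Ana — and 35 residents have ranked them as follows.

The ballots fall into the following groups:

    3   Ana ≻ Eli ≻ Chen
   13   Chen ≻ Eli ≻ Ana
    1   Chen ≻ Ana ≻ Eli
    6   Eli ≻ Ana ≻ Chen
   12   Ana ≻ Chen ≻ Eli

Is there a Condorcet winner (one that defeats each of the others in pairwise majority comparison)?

No

Head-to-head results (35 voters total):
Eli vs Chen: Chen wins 26–9.
Eli vs Ana: Eli wins 19–16.
Chen vs Ana: Ana wins 21–14.
No candidate beats all others: Eli beats Ana beats Chen beats Eli, a majority cycle.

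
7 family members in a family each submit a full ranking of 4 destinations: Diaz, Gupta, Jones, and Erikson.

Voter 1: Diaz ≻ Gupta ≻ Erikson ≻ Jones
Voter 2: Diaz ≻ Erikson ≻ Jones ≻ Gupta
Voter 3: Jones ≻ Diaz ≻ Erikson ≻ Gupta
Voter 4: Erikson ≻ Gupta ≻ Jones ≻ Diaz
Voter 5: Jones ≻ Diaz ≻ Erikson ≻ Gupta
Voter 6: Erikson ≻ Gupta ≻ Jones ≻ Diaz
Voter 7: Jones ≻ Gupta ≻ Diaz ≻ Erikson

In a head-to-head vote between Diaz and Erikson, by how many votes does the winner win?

Ballots ranking Diaz above Erikson: 5.
Ballots ranking Erikson above Diaz: 2.
Diaz wins 5–2, a margin of 3.

3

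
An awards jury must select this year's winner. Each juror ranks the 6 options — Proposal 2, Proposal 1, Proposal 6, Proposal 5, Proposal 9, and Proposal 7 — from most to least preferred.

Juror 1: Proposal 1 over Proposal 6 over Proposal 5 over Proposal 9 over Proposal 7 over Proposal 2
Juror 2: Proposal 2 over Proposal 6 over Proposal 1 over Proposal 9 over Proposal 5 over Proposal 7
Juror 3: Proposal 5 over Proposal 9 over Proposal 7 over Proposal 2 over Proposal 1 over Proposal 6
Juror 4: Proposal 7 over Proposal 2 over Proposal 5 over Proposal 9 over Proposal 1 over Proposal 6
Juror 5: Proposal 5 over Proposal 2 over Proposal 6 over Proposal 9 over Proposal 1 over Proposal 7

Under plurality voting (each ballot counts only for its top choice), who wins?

Proposal 5

First-place vote totals:
  Proposal 2: 1
  Proposal 1: 1
  Proposal 6: 0
  Proposal 5: 2
  Proposal 9: 0
  Proposal 7: 1
Proposal 5 has the most first-place votes.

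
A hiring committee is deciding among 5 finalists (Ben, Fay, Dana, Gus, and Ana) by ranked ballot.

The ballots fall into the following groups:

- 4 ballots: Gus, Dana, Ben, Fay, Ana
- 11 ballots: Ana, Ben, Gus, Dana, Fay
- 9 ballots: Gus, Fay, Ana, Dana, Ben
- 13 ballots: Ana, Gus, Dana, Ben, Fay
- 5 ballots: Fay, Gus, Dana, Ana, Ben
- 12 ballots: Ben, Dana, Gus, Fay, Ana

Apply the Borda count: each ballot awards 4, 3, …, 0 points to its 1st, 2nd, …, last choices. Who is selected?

Gus

Borda scores:
  Ben: 4·2 + 11·3 + 9·0 + 13·1 + 5·0 + 12·4 = 102
  Fay: 4·1 + 11·0 + 9·3 + 13·0 + 5·4 + 12·1 = 63
  Dana: 4·3 + 11·1 + 9·1 + 13·2 + 5·2 + 12·3 = 104
  Gus: 4·4 + 11·2 + 9·4 + 13·3 + 5·3 + 12·2 = 152
  Ana: 4·0 + 11·4 + 9·2 + 13·4 + 5·1 + 12·0 = 119
Gus has the highest total.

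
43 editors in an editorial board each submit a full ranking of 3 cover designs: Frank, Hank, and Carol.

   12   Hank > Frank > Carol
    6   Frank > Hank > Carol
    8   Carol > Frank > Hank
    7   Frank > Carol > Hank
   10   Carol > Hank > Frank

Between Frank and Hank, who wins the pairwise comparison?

Ballots ranking Frank above Hank: 6+8+7 = 21.
Ballots ranking Hank above Frank: 12+10 = 22.
Hank wins the head-to-head, 22–21.

Hank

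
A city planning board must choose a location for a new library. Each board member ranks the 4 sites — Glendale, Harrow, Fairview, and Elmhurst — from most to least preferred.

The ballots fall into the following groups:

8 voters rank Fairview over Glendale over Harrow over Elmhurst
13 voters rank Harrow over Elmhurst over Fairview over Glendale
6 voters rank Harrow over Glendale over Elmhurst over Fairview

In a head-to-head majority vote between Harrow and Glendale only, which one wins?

Harrow

Ballots ranking Harrow above Glendale: 13+6 = 19.
Ballots ranking Glendale above Harrow: 8.
Harrow wins the head-to-head, 19–8.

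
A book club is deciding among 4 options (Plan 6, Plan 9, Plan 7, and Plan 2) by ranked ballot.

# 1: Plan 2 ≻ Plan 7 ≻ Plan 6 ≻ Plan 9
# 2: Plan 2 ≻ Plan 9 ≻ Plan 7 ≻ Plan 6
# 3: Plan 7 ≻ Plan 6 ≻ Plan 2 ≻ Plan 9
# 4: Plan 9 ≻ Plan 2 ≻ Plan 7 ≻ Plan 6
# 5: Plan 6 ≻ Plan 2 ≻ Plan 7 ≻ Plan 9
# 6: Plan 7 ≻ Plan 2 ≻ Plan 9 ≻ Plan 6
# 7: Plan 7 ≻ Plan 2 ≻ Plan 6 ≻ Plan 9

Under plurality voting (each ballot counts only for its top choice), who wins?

First-place vote totals:
  Plan 6: 1
  Plan 9: 1
  Plan 7: 3
  Plan 2: 2
Plan 7 has the most first-place votes.

Plan 7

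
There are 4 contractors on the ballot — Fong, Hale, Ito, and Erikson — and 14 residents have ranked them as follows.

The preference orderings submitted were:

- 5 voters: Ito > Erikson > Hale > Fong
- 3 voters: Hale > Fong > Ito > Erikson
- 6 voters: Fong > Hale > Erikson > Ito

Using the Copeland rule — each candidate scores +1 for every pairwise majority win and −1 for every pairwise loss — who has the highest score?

Pairwise results:
  Fong vs Hale: Hale wins 8–6.
  Fong vs Ito: Fong wins 9–5.
  Fong vs Erikson: Fong wins 9–5.
  Hale vs Ito: Hale wins 9–5.
  Hale vs Erikson: Hale wins 9–5.
  Ito vs Erikson: Ito wins 8–6.
Copeland scores (wins − losses):
  Fong: 2 − 1 = 1
  Hale: 3 − 0 = 3
  Ito: 1 − 2 = -1
  Erikson: 0 − 3 = -3
Hale has the best Copeland score.

Hale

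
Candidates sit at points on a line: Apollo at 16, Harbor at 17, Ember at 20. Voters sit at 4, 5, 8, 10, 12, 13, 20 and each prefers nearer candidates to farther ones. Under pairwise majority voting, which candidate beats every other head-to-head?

Apollo

With single-peaked preferences on a line, the Condorcet winner is the candidate closest to the median voter.
The median voter (position 10) is closest to Apollo at 16.
Check: Apollo vs Ember — voters closer to Apollo: 6 of 7.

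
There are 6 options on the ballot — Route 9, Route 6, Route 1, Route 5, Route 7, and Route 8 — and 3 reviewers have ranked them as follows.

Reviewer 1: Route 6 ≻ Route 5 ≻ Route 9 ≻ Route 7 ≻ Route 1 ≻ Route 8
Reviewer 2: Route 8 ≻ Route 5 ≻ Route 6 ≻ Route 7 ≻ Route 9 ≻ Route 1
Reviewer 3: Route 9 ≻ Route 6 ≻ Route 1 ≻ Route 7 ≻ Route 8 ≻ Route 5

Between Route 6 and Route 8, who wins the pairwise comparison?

Ballots ranking Route 6 above Route 8: 2.
Ballots ranking Route 8 above Route 6: 1.
Route 6 wins the head-to-head, 2–1.

Route 6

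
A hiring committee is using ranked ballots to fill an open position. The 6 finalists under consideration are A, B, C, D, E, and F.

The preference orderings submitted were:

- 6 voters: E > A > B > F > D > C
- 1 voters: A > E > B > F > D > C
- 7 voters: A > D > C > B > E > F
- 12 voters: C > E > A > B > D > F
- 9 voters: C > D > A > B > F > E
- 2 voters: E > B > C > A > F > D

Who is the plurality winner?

First-place vote totals:
  A: 8
  B: 0
  C: 21
  D: 0
  E: 8
  F: 0
C has the most first-place votes.

C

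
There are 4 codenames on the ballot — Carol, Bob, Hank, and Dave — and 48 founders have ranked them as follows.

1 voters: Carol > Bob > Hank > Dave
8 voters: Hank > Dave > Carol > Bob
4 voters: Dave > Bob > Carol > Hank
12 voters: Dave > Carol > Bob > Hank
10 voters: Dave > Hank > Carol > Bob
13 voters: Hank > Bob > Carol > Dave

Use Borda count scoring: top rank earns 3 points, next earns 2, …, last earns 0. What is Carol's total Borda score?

Borda scores:
  Carol: 3 + 8·1 + 4·1 + 12·2 + 10·1 + 13·1 = 62
  Bob: 2 + 8·0 + 4·2 + 12·1 + 10·0 + 13·2 = 48
  Hank: 1 + 8·3 + 4·0 + 12·0 + 10·2 + 13·3 = 84
  Dave: 0 + 8·2 + 4·3 + 12·3 + 10·3 + 13·0 = 94

62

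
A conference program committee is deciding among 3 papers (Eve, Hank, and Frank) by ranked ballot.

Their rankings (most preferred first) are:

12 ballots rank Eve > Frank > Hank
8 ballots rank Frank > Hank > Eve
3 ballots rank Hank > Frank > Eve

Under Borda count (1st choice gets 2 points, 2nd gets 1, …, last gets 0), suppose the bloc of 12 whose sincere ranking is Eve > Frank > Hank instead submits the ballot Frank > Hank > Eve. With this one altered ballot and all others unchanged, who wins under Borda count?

Borda totals with the altered ballot: Eve 0, Hank 26, Frank 43.
The winner is unchanged: still Frank.

Frank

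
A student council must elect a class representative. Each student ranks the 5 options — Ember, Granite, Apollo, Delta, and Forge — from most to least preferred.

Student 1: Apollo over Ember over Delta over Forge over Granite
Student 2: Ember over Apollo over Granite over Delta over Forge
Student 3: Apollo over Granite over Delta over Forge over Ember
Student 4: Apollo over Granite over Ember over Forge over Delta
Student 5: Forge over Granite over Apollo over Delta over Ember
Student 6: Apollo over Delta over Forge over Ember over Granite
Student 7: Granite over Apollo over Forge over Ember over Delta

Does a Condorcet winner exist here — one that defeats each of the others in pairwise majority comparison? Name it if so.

Head-to-head results (7 voters total):
Ember vs Granite: Granite wins 4–3.
Ember vs Apollo: Apollo wins 6–1.
Ember vs Delta: Ember wins 4–3.
Ember vs Forge: Forge wins 4–3.
Granite vs Apollo: Apollo wins 5–2.
Granite vs Delta: Granite wins 5–2.
Granite vs Forge: Granite wins 4–3.
Apollo vs Delta: Apollo wins 7–0.
Apollo vs Forge: Apollo wins 6–1.
Delta vs Forge: Delta wins 4–3.
Apollo beats each rival — Ember (6–1), Granite (5–2), Delta (7–0), Forge (6–1) — so Apollo is the Condorcet winner.

Apollo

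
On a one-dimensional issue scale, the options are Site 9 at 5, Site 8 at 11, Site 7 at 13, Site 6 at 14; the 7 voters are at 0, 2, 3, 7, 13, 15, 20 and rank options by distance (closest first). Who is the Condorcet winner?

Site 9

With single-peaked preferences on a line, the Condorcet winner is the candidate closest to the median voter.
The median voter (position 7) is closest to Site 9 at 5.
Check: Site 9 vs Site 7 — voters closer to Site 9: 4 of 7.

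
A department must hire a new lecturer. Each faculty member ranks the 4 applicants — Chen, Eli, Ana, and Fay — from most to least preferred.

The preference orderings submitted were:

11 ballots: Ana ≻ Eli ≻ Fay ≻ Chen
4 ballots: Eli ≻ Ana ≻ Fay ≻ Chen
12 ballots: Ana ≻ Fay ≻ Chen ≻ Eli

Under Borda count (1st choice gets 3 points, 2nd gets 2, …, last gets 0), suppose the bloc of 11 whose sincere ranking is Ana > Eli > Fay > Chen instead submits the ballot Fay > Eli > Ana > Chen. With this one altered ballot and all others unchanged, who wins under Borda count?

Borda totals with the altered ballot: Chen 12, Eli 34, Ana 55, Fay 61.
The switch changes the winner from Ana to Fay.

Fay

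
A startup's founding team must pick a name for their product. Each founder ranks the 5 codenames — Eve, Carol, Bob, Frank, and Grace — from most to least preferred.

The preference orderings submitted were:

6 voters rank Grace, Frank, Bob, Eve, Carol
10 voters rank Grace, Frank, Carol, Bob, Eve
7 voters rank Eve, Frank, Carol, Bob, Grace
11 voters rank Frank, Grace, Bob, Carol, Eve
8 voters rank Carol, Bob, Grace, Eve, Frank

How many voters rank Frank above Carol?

Ballots ranking Frank above Carol: 6+10+7+11 = 34.
Ballots ranking Carol above Frank: 8.
So 34 of 42 voters prefer Frank to Carol.

34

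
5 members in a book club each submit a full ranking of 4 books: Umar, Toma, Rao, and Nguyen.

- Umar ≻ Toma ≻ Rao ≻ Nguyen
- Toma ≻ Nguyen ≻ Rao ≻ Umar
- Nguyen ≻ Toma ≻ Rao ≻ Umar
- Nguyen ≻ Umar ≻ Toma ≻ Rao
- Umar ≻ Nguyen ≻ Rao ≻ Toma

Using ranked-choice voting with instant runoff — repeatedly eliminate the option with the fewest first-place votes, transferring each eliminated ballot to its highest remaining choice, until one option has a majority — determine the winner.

Round 1: Umar 2, Nguyen 2, Toma 1, Rao 0. Rao has the fewest and is eliminated.
Round 2: Umar 2, Nguyen 2, Toma 1. Toma has the fewest and is eliminated.
Round 3: Nguyen 3, Umar 2. Nguyen has a majority.

Nguyen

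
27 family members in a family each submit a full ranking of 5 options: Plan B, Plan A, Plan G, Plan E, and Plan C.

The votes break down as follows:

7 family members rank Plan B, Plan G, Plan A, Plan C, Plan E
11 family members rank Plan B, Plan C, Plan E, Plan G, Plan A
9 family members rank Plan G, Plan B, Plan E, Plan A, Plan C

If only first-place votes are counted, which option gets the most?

First-place vote totals:
  Plan B: 18
  Plan A: 0
  Plan G: 9
  Plan E: 0
  Plan C: 0
Plan B has the most first-place votes.

Plan B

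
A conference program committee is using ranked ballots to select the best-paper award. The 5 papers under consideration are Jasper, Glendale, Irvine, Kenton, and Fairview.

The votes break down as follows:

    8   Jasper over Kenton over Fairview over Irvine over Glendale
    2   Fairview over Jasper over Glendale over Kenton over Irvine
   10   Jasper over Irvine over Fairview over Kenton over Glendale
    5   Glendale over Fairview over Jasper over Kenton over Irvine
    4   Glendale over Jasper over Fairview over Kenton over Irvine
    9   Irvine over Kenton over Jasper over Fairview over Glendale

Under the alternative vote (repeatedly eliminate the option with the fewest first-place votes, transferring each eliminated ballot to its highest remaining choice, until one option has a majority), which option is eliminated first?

Kenton

Round 1: Jasper 18, Glendale 9, Irvine 9, Fairview 2, Kenton 0. Kenton has the fewest and is eliminated.
Round 2: Jasper 18, Glendale 9, Irvine 9, Fairview 2. Fairview has the fewest and is eliminated.
Round 3: Jasper 20, Glendale 9, Irvine 9. Jasper has a majority.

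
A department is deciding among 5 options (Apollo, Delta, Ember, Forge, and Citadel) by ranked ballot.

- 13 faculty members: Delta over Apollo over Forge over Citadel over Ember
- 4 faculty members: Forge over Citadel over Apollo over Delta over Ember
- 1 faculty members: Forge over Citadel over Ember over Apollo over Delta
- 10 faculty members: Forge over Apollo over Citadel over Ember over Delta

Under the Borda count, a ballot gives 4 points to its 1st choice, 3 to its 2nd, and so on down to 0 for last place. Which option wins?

Forge

Borda scores:
  Apollo: 13·3 + 4·2 + 1 + 10·3 = 78
  Delta: 13·4 + 4·1 + 0 + 10·0 = 56
  Ember: 13·0 + 4·0 + 2 + 10·1 = 12
  Forge: 13·2 + 4·4 + 4 + 10·4 = 86
  Citadel: 13·1 + 4·3 + 3 + 10·2 = 48
Forge has the highest total.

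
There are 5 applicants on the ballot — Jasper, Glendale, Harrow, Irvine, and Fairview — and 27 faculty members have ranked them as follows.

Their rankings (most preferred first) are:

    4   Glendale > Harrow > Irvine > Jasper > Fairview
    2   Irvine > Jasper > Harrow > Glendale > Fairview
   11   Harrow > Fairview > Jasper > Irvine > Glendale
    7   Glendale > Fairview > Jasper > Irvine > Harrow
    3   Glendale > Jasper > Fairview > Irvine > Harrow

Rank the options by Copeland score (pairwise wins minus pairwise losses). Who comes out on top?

Pairwise results:
  Jasper vs Glendale: Glendale wins 14–13.
  Jasper vs Harrow: Harrow wins 15–12.
  Jasper vs Irvine: Jasper wins 21–6.
  Jasper vs Fairview: Fairview wins 18–9.
  Glendale vs Harrow: Glendale wins 14–13.
  Glendale vs Irvine: Glendale wins 14–13.
  Glendale vs Fairview: Glendale wins 16–11.
  Harrow vs Irvine: Harrow wins 15–12.
  Harrow vs Fairview: Harrow wins 17–10.
  Irvine vs Fairview: Fairview wins 21–6.
Copeland scores (wins − losses):
  Jasper: 1 − 3 = -2
  Glendale: 4 − 0 = 4
  Harrow: 3 − 1 = 2
  Irvine: 0 − 4 = -4
  Fairview: 2 − 2 = 0
Glendale has the best Copeland score.

Glendale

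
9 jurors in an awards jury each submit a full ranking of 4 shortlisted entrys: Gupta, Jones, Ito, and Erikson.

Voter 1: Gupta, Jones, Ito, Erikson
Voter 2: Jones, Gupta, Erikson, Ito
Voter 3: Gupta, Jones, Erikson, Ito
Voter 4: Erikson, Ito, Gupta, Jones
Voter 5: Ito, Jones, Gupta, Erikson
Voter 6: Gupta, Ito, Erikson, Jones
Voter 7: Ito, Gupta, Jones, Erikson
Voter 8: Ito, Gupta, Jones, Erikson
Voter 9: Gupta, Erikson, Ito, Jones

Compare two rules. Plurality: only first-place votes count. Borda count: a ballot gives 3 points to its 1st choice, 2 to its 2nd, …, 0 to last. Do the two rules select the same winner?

Plurality first-place counts: Gupta 4, Jones 1, Ito 3, Erikson 1 → Gupta.
Borda totals: Gupta 20, Jones 11, Ito 15, Erikson 8 → Gupta.
The two rules agree on Gupta.

Yes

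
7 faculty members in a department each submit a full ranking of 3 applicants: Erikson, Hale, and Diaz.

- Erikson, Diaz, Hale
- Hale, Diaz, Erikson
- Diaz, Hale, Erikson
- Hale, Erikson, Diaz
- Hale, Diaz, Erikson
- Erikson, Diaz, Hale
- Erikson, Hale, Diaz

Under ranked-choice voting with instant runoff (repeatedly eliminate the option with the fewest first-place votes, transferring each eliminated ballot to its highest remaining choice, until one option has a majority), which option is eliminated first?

Diaz

Round 1: Erikson 3, Hale 3, Diaz 1. Diaz has the fewest and is eliminated.
Round 2: Hale 4, Erikson 3. Hale has a majority.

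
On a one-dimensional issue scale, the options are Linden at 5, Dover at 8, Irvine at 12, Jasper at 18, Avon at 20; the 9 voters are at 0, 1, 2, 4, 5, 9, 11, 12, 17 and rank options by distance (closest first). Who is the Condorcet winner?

Linden

With single-peaked preferences on a line, the Condorcet winner is the candidate closest to the median voter.
The median voter (position 5) is closest to Linden at 5.
Check: Linden vs Dover — voters closer to Linden: 5 of 9.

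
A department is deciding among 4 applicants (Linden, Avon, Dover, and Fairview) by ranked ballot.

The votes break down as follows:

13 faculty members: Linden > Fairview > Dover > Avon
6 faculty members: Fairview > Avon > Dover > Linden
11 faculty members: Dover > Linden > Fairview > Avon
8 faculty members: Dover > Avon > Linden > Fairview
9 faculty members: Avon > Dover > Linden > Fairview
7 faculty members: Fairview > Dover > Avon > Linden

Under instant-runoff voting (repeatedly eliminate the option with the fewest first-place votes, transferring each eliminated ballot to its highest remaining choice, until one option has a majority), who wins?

Dover

Round 1: Dover 19, Linden 13, Fairview 13, Avon 9. Avon has the fewest and is eliminated.
Round 2: Dover 28, Linden 13, Fairview 13. Dover has a majority.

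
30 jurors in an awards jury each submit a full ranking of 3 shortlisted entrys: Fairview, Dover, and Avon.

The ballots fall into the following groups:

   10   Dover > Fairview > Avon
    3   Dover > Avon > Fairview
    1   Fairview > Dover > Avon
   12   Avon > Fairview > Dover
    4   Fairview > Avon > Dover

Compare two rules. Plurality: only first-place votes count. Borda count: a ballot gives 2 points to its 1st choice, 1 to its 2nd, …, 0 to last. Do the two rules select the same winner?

Plurality first-place counts: Fairview 5, Dover 13, Avon 12 → Dover.
Borda totals: Fairview 32, Dover 27, Avon 31 → Fairview.
The two rules disagree: plurality picks Dover, Borda picks Fairview.

No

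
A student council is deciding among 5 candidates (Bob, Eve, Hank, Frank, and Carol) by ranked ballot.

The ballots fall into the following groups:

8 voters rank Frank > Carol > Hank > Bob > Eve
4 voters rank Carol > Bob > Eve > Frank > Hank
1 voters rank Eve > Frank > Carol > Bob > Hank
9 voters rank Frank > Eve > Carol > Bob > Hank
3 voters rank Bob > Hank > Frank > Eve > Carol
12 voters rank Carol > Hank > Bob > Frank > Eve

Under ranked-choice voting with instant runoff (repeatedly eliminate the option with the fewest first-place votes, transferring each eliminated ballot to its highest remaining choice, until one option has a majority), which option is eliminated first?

Hank

Round 1: Frank 17, Carol 16, Bob 3, Eve 1, Hank 0. Hank has the fewest and is eliminated.
Round 2: Frank 17, Carol 16, Bob 3, Eve 1. Eve has the fewest and is eliminated.
Round 3: Frank 18, Carol 16, Bob 3. Bob has the fewest and is eliminated.
Round 4: Frank 21, Carol 16. Frank has a majority.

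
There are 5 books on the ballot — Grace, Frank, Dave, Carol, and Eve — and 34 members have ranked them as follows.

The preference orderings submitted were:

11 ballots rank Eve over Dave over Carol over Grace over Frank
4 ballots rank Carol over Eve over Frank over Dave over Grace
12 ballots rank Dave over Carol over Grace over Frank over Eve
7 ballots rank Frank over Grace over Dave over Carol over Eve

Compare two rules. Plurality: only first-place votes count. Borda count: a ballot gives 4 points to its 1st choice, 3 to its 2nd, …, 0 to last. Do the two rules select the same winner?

Plurality first-place counts: Grace 0, Frank 7, Dave 12, Carol 4, Eve 11 → Dave.
Borda totals: Grace 56, Frank 48, Dave 99, Carol 81, Eve 56 → Dave.
The two rules agree on Dave.

Yes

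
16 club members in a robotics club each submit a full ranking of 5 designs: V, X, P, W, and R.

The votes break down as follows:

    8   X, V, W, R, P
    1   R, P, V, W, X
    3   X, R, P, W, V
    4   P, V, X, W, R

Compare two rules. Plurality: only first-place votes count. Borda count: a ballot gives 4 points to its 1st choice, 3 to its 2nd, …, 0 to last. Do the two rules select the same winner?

Plurality first-place counts: V 0, X 11, P 4, W 0, R 1 → X.
Borda totals: V 38, X 52, P 25, W 24, R 21 → X.
The two rules agree on X.

Yes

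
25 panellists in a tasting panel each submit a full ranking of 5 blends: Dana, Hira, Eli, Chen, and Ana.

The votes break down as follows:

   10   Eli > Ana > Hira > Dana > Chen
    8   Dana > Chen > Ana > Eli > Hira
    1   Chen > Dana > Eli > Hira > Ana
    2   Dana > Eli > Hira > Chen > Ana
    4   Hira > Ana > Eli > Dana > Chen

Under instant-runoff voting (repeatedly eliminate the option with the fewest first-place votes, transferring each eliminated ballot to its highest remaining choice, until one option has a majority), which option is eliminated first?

Ana

Round 1: Dana 10, Eli 10, Hira 4, Chen 1, Ana 0. Ana has the fewest and is eliminated.
Round 2: Dana 10, Eli 10, Hira 4, Chen 1. Chen has the fewest and is eliminated.
Round 3: Dana 11, Eli 10, Hira 4. Hira has the fewest and is eliminated.
Round 4: Eli 14, Dana 11. Eli has a majority.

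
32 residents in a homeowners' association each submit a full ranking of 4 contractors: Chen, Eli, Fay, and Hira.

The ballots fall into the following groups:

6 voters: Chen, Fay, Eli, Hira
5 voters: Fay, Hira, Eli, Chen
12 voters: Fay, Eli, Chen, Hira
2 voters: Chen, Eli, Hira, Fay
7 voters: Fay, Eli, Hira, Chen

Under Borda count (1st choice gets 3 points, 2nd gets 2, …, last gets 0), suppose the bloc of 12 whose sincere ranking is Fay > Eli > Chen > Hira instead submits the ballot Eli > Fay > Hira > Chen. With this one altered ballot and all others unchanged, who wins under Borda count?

Fay

Borda totals with the altered ballot: Chen 24, Eli 65, Fay 72, Hira 31.
The winner is unchanged: still Fay.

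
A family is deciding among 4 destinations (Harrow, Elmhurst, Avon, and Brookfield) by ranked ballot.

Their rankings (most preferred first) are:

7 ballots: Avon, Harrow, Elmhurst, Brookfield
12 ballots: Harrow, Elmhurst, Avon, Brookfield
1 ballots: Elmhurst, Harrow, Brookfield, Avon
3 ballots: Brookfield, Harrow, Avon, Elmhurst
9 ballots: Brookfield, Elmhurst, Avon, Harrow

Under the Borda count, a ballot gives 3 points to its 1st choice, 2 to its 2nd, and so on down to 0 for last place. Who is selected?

Harrow

Borda scores:
  Harrow: 7·2 + 12·3 + 2 + 3·2 + 9·0 = 58
  Elmhurst: 7·1 + 12·2 + 3 + 3·0 + 9·2 = 52
  Avon: 7·3 + 12·1 + 0 + 3·1 + 9·1 = 45
  Brookfield: 7·0 + 12·0 + 1 + 3·3 + 9·3 = 37
Harrow has the highest total.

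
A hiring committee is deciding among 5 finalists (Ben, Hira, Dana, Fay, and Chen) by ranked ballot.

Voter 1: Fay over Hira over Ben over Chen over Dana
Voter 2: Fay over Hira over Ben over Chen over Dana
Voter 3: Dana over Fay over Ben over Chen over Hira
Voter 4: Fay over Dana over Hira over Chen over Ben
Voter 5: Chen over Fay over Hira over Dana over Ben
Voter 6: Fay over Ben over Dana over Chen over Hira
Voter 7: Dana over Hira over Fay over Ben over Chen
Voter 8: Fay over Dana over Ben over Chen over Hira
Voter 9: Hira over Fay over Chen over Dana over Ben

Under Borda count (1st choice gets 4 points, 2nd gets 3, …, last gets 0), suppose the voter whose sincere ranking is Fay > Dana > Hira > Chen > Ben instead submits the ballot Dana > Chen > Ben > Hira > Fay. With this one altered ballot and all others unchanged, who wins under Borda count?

Borda totals with the altered ballot: Ben 14, Hira 16, Dana 19, Fay 27, Chen 14.
The winner is unchanged: still Fay.

Fay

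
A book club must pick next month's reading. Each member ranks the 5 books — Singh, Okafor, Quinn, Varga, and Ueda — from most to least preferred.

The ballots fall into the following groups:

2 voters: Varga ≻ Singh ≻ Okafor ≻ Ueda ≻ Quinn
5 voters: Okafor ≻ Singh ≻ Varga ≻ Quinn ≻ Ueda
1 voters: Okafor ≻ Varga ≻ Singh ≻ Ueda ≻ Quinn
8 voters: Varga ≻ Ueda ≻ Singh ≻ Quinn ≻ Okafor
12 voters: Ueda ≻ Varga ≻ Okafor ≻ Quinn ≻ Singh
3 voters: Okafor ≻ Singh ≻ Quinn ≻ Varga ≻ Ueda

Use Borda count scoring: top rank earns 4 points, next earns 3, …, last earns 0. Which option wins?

Varga

Borda scores:
  Singh: 2·3 + 5·3 + 2 + 8·2 + 12·0 + 3·3 = 48
  Okafor: 2·2 + 5·4 + 4 + 8·0 + 12·2 + 3·4 = 64
  Quinn: 2·0 + 5·1 + 0 + 8·1 + 12·1 + 3·2 = 31
  Varga: 2·4 + 5·2 + 3 + 8·4 + 12·3 + 3·1 = 92
  Ueda: 2·1 + 5·0 + 1 + 8·3 + 12·4 + 3·0 = 75
Varga has the highest total.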